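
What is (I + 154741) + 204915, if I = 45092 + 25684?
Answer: 430432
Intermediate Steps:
I = 70776
(I + 154741) + 204915 = (70776 + 154741) + 204915 = 225517 + 204915 = 430432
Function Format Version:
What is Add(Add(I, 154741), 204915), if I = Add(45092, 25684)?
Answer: 430432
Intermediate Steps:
I = 70776
Add(Add(I, 154741), 204915) = Add(Add(70776, 154741), 204915) = Add(225517, 204915) = 430432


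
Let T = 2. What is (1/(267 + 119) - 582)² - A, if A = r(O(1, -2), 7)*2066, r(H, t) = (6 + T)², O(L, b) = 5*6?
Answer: 30767224697/148996 ≈ 2.0650e+5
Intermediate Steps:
O(L, b) = 30
r(H, t) = 64 (r(H, t) = (6 + 2)² = 8² = 64)
A = 132224 (A = 64*2066 = 132224)
(1/(267 + 119) - 582)² - A = (1/(267 + 119) - 582)² - 1*132224 = (1/386 - 582)² - 132224 = (-224651/386)² - 132224 = 50468071801/148996 - 132224 = 30767224697/148996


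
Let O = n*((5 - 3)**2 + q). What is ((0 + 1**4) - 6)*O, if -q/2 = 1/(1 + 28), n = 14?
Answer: -7980/29 ≈ -275.17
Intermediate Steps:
q = -2/29 (q = -2/(1 + 28) = -2/29 ≈ -0.068966)
O = 1596/29 (O = 14*((5 - 3)**2 - 2/29) = 14*(2**2 - 2/29) = 14*(4 - 2/29) = 14*(114/29) = 1596/29 ≈ 55.034)
((0 + 1**4) - 6)*O = ((0 + 1**4) - 6)*(1596/29) = ((0 + 1) - 6)*(1596/29) = (1 - 6)*(1596/29) = -5*1596/29 = -7980/29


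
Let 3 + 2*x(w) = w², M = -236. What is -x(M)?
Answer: -55693/2 ≈ -27847.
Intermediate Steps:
x(w) = -3/2 + w²/2
-x(M) = -(-3/2 + (½)*(-236)²) = -(-3/2 + (½)*55696) = -(-3/2 + 27848) = -1*55693/2 = -55693/2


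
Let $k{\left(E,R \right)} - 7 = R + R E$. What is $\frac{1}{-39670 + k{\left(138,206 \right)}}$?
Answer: $- \frac{1}{11029} \approx -9.067 \cdot 10^{-5}$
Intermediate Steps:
$k{\left(E,R \right)} = 7 + R + E R$ ($k{\left(E,R \right)} = 7 + \left(R + R E\right) = 7 + \left(R + E R\right) = 7 + R + E R$)
$\frac{1}{-39670 + k{\left(138,206 \right)}} = \frac{1}{-39670 + \left(7 + 206 + 138 \cdot 206\right)} = \frac{1}{-39670 + \left(7 + 206 + 28428\right)} = \frac{1}{-39670 + 28641} = \frac{1}{-11029} = - \frac{1}{11029}$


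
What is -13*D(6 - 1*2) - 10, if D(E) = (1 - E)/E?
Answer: -1/4 ≈ -0.25000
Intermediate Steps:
D(E) = (1 - E)/E
-13*D(6 - 1*2) - 10 = -13*(1 - (6 - 1*2))/(6 - 1*2) - 10 = -13*(1 - (6 - 2))/(6 - 2) - 10 = -13*(1 - 1*4)/4 - 10 = -13*(1 - 4)/4 - 10 = -13*(-3)/4 - 10 = -13*(-3/4) - 10 = 39/4 - 10 = -1/4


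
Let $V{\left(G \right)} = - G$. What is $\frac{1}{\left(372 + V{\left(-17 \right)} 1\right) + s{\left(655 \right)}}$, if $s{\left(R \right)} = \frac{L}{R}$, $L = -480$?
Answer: $\frac{131}{50863} \approx 0.0025755$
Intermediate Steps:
$s{\left(R \right)} = - \frac{480}{R}$
$\frac{1}{\left(372 + V{\left(-17 \right)} 1\right) + s{\left(655 \right)}} = \frac{1}{\left(372 + \left(-1\right) \left(-17\right) 1\right) - \frac{480}{655}} = \frac{1}{\left(372 + 17 \cdot 1\right) - \frac{96}{131}} = \frac{1}{\left(372 + 17\right) - \frac{96}{131}} = \frac{1}{389 - \frac{96}{131}} = \frac{1}{\frac{50863}{131}} = \frac{131}{50863}$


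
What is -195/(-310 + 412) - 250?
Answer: -8565/34 ≈ -251.91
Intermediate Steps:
-195/(-310 + 412) - 250 = -195/102 - 250 = -195*1/102 - 250 = -65/34 - 250 = -8565/34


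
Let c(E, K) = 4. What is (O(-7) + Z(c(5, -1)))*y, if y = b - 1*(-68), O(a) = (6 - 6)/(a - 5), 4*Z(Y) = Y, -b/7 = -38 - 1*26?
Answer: 516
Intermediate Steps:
b = 448 (b = -7*(-38 - 1*26) = -7*(-38 - 26) = -7*(-64) = 448)
Z(Y) = Y/4
O(a) = 0 (O(a) = 0/(-5 + a) = 0)
y = 516 (y = 448 - 1*(-68) = 448 + 68 = 516)
(O(-7) + Z(c(5, -1)))*y = (0 + (1/4)*4)*516 = (0 + 1)*516 = 1*516 = 516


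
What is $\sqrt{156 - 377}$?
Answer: $i \sqrt{221} \approx 14.866 i$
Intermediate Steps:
$\sqrt{156 - 377} = \sqrt{-221} = i \sqrt{221}$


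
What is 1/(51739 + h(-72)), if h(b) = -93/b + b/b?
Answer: 24/1241791 ≈ 1.9327e-5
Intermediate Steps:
h(b) = 1 - 93/b (h(b) = -93/b + 1 = 1 - 93/b)
1/(51739 + h(-72)) = 1/(51739 + (-93 - 72)/(-72)) = 1/(51739 - 1/72*(-165)) = 1/(51739 + 55/24) = 1/(1241791/24) = 24/1241791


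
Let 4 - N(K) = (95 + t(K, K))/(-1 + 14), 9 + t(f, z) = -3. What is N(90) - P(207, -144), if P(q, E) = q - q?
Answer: -31/13 ≈ -2.3846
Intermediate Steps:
t(f, z) = -12 (t(f, z) = -9 - 3 = -12)
P(q, E) = 0
N(K) = -31/13 (N(K) = 4 - (95 - 12)/(-1 + 14) = 4 - 83/13 = -31/13)
N(90) - P(207, -144) = -31/13 - 1*0 = -31/13 + 0 = -31/13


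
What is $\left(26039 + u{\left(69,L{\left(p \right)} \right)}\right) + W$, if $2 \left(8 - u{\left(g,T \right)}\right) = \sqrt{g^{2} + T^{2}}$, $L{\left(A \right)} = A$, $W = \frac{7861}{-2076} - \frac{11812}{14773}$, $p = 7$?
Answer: $\frac{798688226891}{30668748} - \frac{\sqrt{4810}}{2} \approx 26008.0$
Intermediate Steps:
$W = - \frac{140652265}{30668748}$ ($W = 7861 \left(- \frac{1}{2076}\right) - \frac{11812}{14773} = - \frac{7861}{2076} - \frac{11812}{14773} = - \frac{140652265}{30668748} \approx -4.5862$)
$u{\left(g,T \right)} = 8 - \frac{\sqrt{T^{2} + g^{2}}}{2}$ ($u{\left(g,T \right)} = 8 - \frac{\sqrt{g^{2} + T^{2}}}{2} = 8 - \frac{\sqrt{T^{2} + g^{2}}}{2}$)
$\left(26039 + u{\left(69,L{\left(p \right)} \right)}\right) + W = \left(26039 + \left(8 - \frac{\sqrt{7^{2} + 69^{2}}}{2}\right)\right) - \frac{140652265}{30668748} = \left(26039 + \left(8 - \frac{\sqrt{49 + 4761}}{2}\right)\right) - \frac{140652265}{30668748} = \left(26039 + \left(8 - \frac{\sqrt{4810}}{2}\right)\right) - \frac{140652265}{30668748} = \left(26047 - \frac{\sqrt{4810}}{2}\right) - \frac{140652265}{30668748} = \frac{798688226891}{30668748} - \frac{\sqrt{4810}}{2}$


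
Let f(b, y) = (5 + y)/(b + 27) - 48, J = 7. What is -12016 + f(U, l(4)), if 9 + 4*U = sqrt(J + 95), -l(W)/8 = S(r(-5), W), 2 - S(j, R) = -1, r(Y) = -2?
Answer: -39005420/3233 + 76*sqrt(102)/9699 ≈ -12065.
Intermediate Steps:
S(j, R) = 3 (S(j, R) = 2 - 1*(-1) = 2 + 1 = 3)
l(W) = -24 (l(W) = -8*3 = -24)
U = -9/4 + sqrt(102)/4 (U = -9/4 + sqrt(7 + 95)/4 = -9/4 + sqrt(102)/4 ≈ 0.27488)
f(b, y) = -48 + (5 + y)/(27 + b) (f(b, y) = (5 + y)/(27 + b) - 48 = -48 + (5 + y)/(27 + b))
-12016 + f(U, l(4)) = -12016 + (-1291 - 24 - 48*(-9/4 + sqrt(102)/4))/(27 + (-9/4 + sqrt(102)/4)) = -12016 + (-1291 - 24 + (108 - 12*sqrt(102)))/(99/4 + sqrt(102)/4) = -12016 + (-1207 - 12*sqrt(102))/(99/4 + sqrt(102)/4)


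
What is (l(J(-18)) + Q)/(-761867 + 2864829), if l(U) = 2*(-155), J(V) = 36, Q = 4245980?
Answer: 2122835/1051481 ≈ 2.0189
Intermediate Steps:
l(U) = -310
(l(J(-18)) + Q)/(-761867 + 2864829) = (-310 + 4245980)/(-761867 + 2864829) = 4245670/2102962 = 4245670*(1/2102962) = 2122835/1051481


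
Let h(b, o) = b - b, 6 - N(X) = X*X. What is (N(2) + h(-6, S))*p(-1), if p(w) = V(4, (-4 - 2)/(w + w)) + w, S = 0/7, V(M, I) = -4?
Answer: -10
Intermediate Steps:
N(X) = 6 - X**2 (N(X) = 6 - X*X = 6 - X**2)
S = 0 (S = 0*(1/7) = 0)
p(w) = -4 + w
h(b, o) = 0
(N(2) + h(-6, S))*p(-1) = ((6 - 1*2**2) + 0)*(-4 - 1) = ((6 - 1*4) + 0)*(-5) = ((6 - 4) + 0)*(-5) = (2 + 0)*(-5) = 2*(-5) = -10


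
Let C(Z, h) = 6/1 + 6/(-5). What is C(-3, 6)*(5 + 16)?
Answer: 504/5 ≈ 100.80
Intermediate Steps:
C(Z, h) = 24/5 (C(Z, h) = 6*1 + 6*(-1/5) = 6 - 6/5 = 24/5)
C(-3, 6)*(5 + 16) = 24*(5 + 16)/5 = (24/5)*21 = 504/5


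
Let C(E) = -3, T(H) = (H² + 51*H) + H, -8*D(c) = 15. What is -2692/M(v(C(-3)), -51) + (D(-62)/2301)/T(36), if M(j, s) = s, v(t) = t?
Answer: 17443126187/330460416 ≈ 52.784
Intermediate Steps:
D(c) = -15/8 (D(c) = -⅛*15 = -15/8)
T(H) = H² + 52*H
-2692/M(v(C(-3)), -51) + (D(-62)/2301)/T(36) = -2692/(-51) + (-15/8/2301)/((36*(52 + 36))) = -2692*(-1/51) + (-15/8*1/2301)/((36*88)) = 2692/51 - 5/6136/3168 = 2692/51 - 5/6136*1/3168 = 2692/51 - 5/19438848 = 17443126187/330460416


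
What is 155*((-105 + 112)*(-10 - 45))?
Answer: -59675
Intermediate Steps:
155*((-105 + 112)*(-10 - 45)) = 155*(7*(-55)) = 155*(-385) = -59675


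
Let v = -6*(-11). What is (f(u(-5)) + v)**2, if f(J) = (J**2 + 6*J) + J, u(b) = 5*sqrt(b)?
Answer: -2644 - 4130*I*sqrt(5) ≈ -2644.0 - 9235.0*I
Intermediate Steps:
v = 66
f(J) = J**2 + 7*J
(f(u(-5)) + v)**2 = ((5*sqrt(-5))*(7 + 5*sqrt(-5)) + 66)**2 = ((5*(I*sqrt(5)))*(7 + 5*(I*sqrt(5))) + 66)**2 = ((5*I*sqrt(5))*(7 + 5*I*sqrt(5)) + 66)**2 = (5*I*sqrt(5)*(7 + 5*I*sqrt(5)) + 66)**2 = (66 + 5*I*sqrt(5)*(7 + 5*I*sqrt(5)))**2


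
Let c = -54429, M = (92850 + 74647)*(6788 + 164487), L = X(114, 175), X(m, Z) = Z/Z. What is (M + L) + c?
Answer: 28687994247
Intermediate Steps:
X(m, Z) = 1
L = 1
M = 28688048675 (M = 167497*171275 = 28688048675)
(M + L) + c = (28688048675 + 1) - 54429 = 28688048676 - 54429 = 28687994247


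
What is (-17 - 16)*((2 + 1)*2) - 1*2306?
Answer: -2504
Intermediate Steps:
(-17 - 16)*((2 + 1)*2) - 1*2306 = -99*2 - 2306 = -33*6 - 2306 = -198 - 2306 = -2504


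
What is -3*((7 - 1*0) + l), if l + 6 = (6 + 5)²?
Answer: -366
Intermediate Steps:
l = 115 (l = -6 + (6 + 5)² = -6 + 11² = -6 + 121 = 115)
-3*((7 - 1*0) + l) = -3*((7 - 1*0) + 115) = -3*((7 + 0) + 115) = -3*(7 + 115) = -3*122 = -366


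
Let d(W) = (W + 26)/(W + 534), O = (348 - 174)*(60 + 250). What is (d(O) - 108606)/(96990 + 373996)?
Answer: -2958074639/12828245682 ≈ -0.23059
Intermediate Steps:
O = 53940 (O = 174*310 = 53940)
d(W) = (26 + W)/(534 + W)
(d(O) - 108606)/(96990 + 373996) = ((26 + 53940)/(534 + 53940) - 108606)/(96990 + 373996) = (53966/54474 - 108606)/470986 = ((1/54474)*53966 - 108606)*(1/470986) = (26983/27237 - 108606)*(1/470986) = -2958074639/27237*1/470986 = -2958074639/12828245682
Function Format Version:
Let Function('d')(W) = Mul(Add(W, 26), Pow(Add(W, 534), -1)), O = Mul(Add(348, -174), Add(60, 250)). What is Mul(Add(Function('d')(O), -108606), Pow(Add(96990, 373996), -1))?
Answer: Rational(-2958074639, 12828245682) ≈ -0.23059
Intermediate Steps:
O = 53940 (O = Mul(174, 310) = 53940)
Function('d')(W) = Mul(Pow(Add(534, W), -1), Add(26, W)) (Function('d')(W) = Mul(Add(26, W), Pow(Add(534, W), -1)) = Mul(Pow(Add(534, W), -1), Add(26, W)))
Mul(Add(Function('d')(O), -108606), Pow(Add(96990, 373996), -1)) = Mul(Add(Mul(Pow(Add(534, 53940), -1), Add(26, 53940)), -108606), Pow(Add(96990, 373996), -1)) = Mul(Add(Mul(Pow(54474, -1), 53966), -108606), Pow(470986, -1)) = Mul(Add(Mul(Rational(1, 54474), 53966), -108606), Rational(1, 470986)) = Mul(Add(Rational(26983, 27237), -108606), Rational(1, 470986)) = Mul(Rational(-2958074639, 27237), Rational(1, 470986)) = Rational(-2958074639, 12828245682)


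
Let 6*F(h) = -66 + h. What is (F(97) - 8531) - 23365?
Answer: -191345/6 ≈ -31891.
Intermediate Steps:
F(h) = -11 + h/6 (F(h) = (-66 + h)/6 = -11 + h/6)
(F(97) - 8531) - 23365 = ((-11 + (⅙)*97) - 8531) - 23365 = ((-11 + 97/6) - 8531) - 23365 = (31/6 - 8531) - 23365 = -51155/6 - 23365 = -191345/6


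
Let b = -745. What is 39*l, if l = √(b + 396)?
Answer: 39*I*√349 ≈ 728.58*I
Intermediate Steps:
l = I*√349 (l = √(-745 + 396) = √(-349) = I*√349 ≈ 18.682*I)
39*l = 39*(I*√349) = 39*I*√349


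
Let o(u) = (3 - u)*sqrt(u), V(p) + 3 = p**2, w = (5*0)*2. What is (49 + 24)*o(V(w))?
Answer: 438*I*sqrt(3) ≈ 758.64*I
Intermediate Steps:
w = 0 (w = 0*2 = 0)
V(p) = -3 + p**2
o(u) = sqrt(u)*(3 - u)
(49 + 24)*o(V(w)) = (49 + 24)*(sqrt(-3 + 0**2)*(3 - (-3 + 0**2))) = 73*(sqrt(-3 + 0)*(3 - (-3 + 0))) = 73*(sqrt(-3)*(3 - 1*(-3))) = 73*((I*sqrt(3))*(3 + 3)) = 73*((I*sqrt(3))*6) = 73*(6*I*sqrt(3)) = 438*I*sqrt(3)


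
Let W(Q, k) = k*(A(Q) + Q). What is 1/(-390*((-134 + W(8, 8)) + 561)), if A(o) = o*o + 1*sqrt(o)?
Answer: -1003/392143830 + 8*sqrt(2)/196071915 ≈ -2.5000e-6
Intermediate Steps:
A(o) = sqrt(o) + o**2 (A(o) = o**2 + sqrt(o) = sqrt(o) + o**2)
W(Q, k) = k*(Q + sqrt(Q) + Q**2) (W(Q, k) = k*((sqrt(Q) + Q**2) + Q) = k*(Q + sqrt(Q) + Q**2))
1/(-390*((-134 + W(8, 8)) + 561)) = 1/(-390*((-134 + 8*(8 + sqrt(8) + 8**2)) + 561)) = 1/(-390*((-134 + 8*(8 + 2*sqrt(2) + 64)) + 561)) = 1/(-390*((-134 + 8*(72 + 2*sqrt(2))) + 561)) = 1/(-390*((-134 + (576 + 16*sqrt(2))) + 561)) = 1/(-390*((442 + 16*sqrt(2)) + 561)) = 1/(-390*(1003 + 16*sqrt(2))) = 1/(-391170 - 6240*sqrt(2))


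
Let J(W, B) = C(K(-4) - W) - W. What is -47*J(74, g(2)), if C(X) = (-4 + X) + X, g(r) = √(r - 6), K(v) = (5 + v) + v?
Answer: 10904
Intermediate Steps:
K(v) = 5 + 2*v
g(r) = √(-6 + r)
C(X) = -4 + 2*X
J(W, B) = -10 - 3*W (J(W, B) = (-4 + 2*((5 + 2*(-4)) - W)) - W = (-4 + 2*((5 - 8) - W)) - W = (-4 + 2*(-3 - W)) - W = (-4 + (-6 - 2*W)) - W = (-10 - 2*W) - W = -10 - 3*W)
-47*J(74, g(2)) = -47*(-10 - 3*74) = -47*(-10 - 222) = -47*(-232) = 10904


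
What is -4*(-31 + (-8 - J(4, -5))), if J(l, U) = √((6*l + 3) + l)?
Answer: 156 + 4*√31 ≈ 178.27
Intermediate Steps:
J(l, U) = √(3 + 7*l) (J(l, U) = √((3 + 6*l) + l) = √(3 + 7*l))
-4*(-31 + (-8 - J(4, -5))) = -4*(-31 + (-8 - √(3 + 7*4))) = -4*(-31 + (-8 - √(3 + 28))) = -4*(-31 + (-8 - √31)) = -4*(-39 - √31) = 156 + 4*√31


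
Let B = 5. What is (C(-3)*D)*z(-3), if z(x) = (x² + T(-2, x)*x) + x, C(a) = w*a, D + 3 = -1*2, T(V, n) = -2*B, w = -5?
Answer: -2700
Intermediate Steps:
T(V, n) = -10 (T(V, n) = -2*5 = -10)
D = -5 (D = -3 - 1*2 = -3 - 2 = -5)
C(a) = -5*a
z(x) = x² - 9*x (z(x) = (x² - 10*x) + x = x² - 9*x)
(C(-3)*D)*z(-3) = (-5*(-3)*(-5))*(-3*(-9 - 3)) = (15*(-5))*(-3*(-12)) = -75*36 = -2700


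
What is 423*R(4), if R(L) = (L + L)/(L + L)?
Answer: 423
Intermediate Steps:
R(L) = 1 (R(L) = (2*L)/((2*L)) = (2*L)*(1/(2*L)) = 1)
423*R(4) = 423*1 = 423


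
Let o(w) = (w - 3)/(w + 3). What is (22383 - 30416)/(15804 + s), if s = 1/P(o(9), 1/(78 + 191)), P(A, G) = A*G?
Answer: -8033/16342 ≈ -0.49156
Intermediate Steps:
o(w) = (-3 + w)/(3 + w)
s = 538 (s = 1/(((-3 + 9)/(3 + 9))/(78 + 191)) = 1/((6/12)/269) = 1/(((1/12)*6)*(1/269)) = 1/((1/2)*(1/269)) = 1/(1/538) = 538)
(22383 - 30416)/(15804 + s) = (22383 - 30416)/(15804 + 538) = -8033/16342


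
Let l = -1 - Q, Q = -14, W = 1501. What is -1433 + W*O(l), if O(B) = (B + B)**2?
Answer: 1013243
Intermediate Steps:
l = 13 (l = -1 - 1*(-14) = -1 + 14 = 13)
O(B) = 4*B**2 (O(B) = (2*B)**2 = 4*B**2)
-1433 + W*O(l) = -1433 + 1501*(4*13**2) = -1433 + 1501*(4*169) = -1433 + 1501*676 = -1433 + 1014676 = 1013243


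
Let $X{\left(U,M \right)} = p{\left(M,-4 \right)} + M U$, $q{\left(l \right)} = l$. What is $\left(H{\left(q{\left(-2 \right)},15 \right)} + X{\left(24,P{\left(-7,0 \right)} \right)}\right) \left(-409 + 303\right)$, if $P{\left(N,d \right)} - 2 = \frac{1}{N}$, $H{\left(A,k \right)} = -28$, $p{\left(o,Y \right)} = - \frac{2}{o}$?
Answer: $- \frac{149460}{91} \approx -1642.4$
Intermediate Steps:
$P{\left(N,d \right)} = 2 + \frac{1}{N}$
$X{\left(U,M \right)} = - \frac{2}{M} + M U$
$\left(H{\left(q{\left(-2 \right)},15 \right)} + X{\left(24,P{\left(-7,0 \right)} \right)}\right) \left(-409 + 303\right) = \left(-28 + \left(- \frac{2}{2 + \frac{1}{-7}} + \left(2 + \frac{1}{-7}\right) 24\right)\right) \left(-409 + 303\right) = \left(-28 + \left(- \frac{2}{2 - \frac{1}{7}} + \left(2 - \frac{1}{7}\right) 24\right)\right) \left(-106\right) = \left(-28 + \left(- \frac{2}{\frac{13}{7}} + \frac{13}{7} \cdot 24\right)\right) \left(-106\right) = \left(-28 + \left(\left(-2\right) \frac{7}{13} + \frac{312}{7}\right)\right) \left(-106\right) = \left(-28 + \left(- \frac{14}{13} + \frac{312}{7}\right)\right) \left(-106\right) = \left(-28 + \frac{3958}{91}\right) \left(-106\right) = \frac{1410}{91} \left(-106\right) = - \frac{149460}{91}$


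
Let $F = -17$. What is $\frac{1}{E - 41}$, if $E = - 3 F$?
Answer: $\frac{1}{10} \approx 0.1$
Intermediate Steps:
$E = 51$ ($E = \left(-3\right) \left(-17\right) = 51$)
$\frac{1}{E - 41} = \frac{1}{51 - 41} = \frac{1}{10}$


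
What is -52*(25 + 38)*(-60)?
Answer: 196560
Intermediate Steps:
-52*(25 + 38)*(-60) = -52*63*(-60) = -3276*(-60) = -1*(-196560) = 196560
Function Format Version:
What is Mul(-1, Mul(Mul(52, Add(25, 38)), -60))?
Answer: 196560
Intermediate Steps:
Mul(-1, Mul(Mul(52, Add(25, 38)), -60)) = Mul(-1, Mul(Mul(52, 63), -60)) = Mul(-1, Mul(3276, -60)) = Mul(-1, -196560) = 196560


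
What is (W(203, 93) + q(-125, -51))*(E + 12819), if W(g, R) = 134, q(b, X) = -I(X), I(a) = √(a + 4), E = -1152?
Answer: 1563378 - 11667*I*√47 ≈ 1.5634e+6 - 79985.0*I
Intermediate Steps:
I(a) = √(4 + a)
q(b, X) = -√(4 + X)
(W(203, 93) + q(-125, -51))*(E + 12819) = (134 - √(4 - 51))*(-1152 + 12819) = (134 - √(-47))*11667 = (134 - I*√47)*11667 = 1563378 - 11667*I*√47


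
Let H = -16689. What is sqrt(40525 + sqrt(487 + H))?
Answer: sqrt(40525 + I*sqrt(16202)) ≈ 201.31 + 0.3161*I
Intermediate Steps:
sqrt(40525 + sqrt(487 + H)) = sqrt(40525 + sqrt(487 - 16689)) = sqrt(40525 + sqrt(-16202)) = sqrt(40525 + I*sqrt(16202))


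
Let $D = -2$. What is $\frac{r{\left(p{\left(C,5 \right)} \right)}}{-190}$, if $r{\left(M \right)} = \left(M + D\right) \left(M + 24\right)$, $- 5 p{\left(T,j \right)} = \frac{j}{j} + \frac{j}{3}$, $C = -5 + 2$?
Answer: $\frac{352}{1125} \approx 0.31289$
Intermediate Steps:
$C = -3$
$p{\left(T,j \right)} = - \frac{1}{5} - \frac{j}{15}$ ($p{\left(T,j \right)} = - \frac{\frac{j}{j} + \frac{j}{3}}{5} = - \frac{1 + j \frac{1}{3}}{5} = - \frac{1 + \frac{j}{3}}{5} = - \frac{1}{5} - \frac{j}{15}$)
$r{\left(M \right)} = \left(-2 + M\right) \left(24 + M\right)$ ($r{\left(M \right)} = \left(M - 2\right) \left(M + 24\right) = \left(-2 + M\right) \left(24 + M\right)$)
$\frac{r{\left(p{\left(C,5 \right)} \right)}}{-190} = \frac{-48 + \left(- \frac{1}{5} - \frac{1}{3}\right)^{2} + 22 \left(- \frac{1}{5} - \frac{1}{3}\right)}{-190} = \left(-48 + \left(- \frac{1}{5} - \frac{1}{3}\right)^{2} + 22 \left(- \frac{1}{5} - \frac{1}{3}\right)\right) \left(- \frac{1}{190}\right) = \left(-48 + \left(- \frac{8}{15}\right)^{2} + 22 \left(- \frac{8}{15}\right)\right) \left(- \frac{1}{190}\right) = \left(-48 + \frac{64}{225} - \frac{176}{15}\right) \left(- \frac{1}{190}\right) = \left(- \frac{13376}{225}\right) \left(- \frac{1}{190}\right) = \frac{352}{1125}$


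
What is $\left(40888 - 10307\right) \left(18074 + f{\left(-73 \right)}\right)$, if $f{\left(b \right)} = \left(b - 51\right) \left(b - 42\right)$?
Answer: $988806054$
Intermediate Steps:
$f{\left(b \right)} = \left(-51 + b\right) \left(-42 + b\right)$
$\left(40888 - 10307\right) \left(18074 + f{\left(-73 \right)}\right) = \left(40888 - 10307\right) \left(18074 + \left(2142 + \left(-73\right)^{2} - -6789\right)\right) = 30581 \left(18074 + \left(2142 + 5329 + 6789\right)\right) = 30581 \left(18074 + 14260\right) = 30581 \cdot 32334 = 988806054$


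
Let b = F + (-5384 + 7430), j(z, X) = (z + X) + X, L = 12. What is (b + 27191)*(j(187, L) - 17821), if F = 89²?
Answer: -654352380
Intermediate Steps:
F = 7921
j(z, X) = z + 2*X (j(z, X) = (X + z) + X = z + 2*X)
b = 9967 (b = 7921 + (-5384 + 7430) = 7921 + 2046 = 9967)
(b + 27191)*(j(187, L) - 17821) = (9967 + 27191)*((187 + 2*12) - 17821) = 37158*((187 + 24) - 17821) = 37158*(211 - 17821) = 37158*(-17610) = -654352380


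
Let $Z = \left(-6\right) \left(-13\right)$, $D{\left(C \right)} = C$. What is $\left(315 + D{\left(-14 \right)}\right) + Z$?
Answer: $379$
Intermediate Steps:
$Z = 78$
$\left(315 + D{\left(-14 \right)}\right) + Z = \left(315 - 14\right) + 78 = 301 + 78 = 379$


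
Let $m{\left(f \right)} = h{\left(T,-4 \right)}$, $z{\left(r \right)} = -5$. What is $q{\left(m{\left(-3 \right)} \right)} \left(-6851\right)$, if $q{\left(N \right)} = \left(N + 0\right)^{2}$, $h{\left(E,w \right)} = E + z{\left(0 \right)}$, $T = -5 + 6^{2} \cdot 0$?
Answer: $-685100$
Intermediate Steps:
$T = -5$ ($T = -5 + 36 \cdot 0 = -5 + 0 = -5$)
$h{\left(E,w \right)} = -5 + E$ ($h{\left(E,w \right)} = E - 5 = -5 + E$)
$m{\left(f \right)} = -10$ ($m{\left(f \right)} = -5 - 5 = -10$)
$q{\left(N \right)} = N^{2}$
$q{\left(m{\left(-3 \right)} \right)} \left(-6851\right) = \left(-10\right)^{2} \left(-6851\right) = 100 \left(-6851\right) = -685100$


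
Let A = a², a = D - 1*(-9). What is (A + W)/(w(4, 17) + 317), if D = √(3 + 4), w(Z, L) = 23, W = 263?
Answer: 351/340 + 9*√7/170 ≈ 1.1724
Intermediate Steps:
D = √7 ≈ 2.6458
a = 9 + √7 (a = √7 - 1*(-9) = √7 + 9 = 9 + √7 ≈ 11.646)
A = (9 + √7)² ≈ 135.62
(A + W)/(w(4, 17) + 317) = ((9 + √7)² + 263)/(23 + 317) = (263 + (9 + √7)²)/340 = (263 + (9 + √7)²)*(1/340) = 263/340 + (9 + √7)²/340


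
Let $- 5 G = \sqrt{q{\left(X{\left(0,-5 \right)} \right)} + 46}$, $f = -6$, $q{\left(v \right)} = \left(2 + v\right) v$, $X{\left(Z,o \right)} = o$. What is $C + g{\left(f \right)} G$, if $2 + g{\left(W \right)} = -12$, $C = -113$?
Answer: $-113 + \frac{14 \sqrt{61}}{5} \approx -91.131$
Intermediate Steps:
$q{\left(v \right)} = v \left(2 + v\right)$
$g{\left(W \right)} = -14$ ($g{\left(W \right)} = -2 - 12 = -14$)
$G = - \frac{\sqrt{61}}{5}$ ($G = - \frac{\sqrt{- 5 \left(2 - 5\right) + 46}}{5} = - \frac{\sqrt{\left(-5\right) \left(-3\right) + 46}}{5} = - \frac{\sqrt{15 + 46}}{5} = - \frac{\sqrt{61}}{5} \approx -1.562$)
$C + g{\left(f \right)} G = -113 - 14 \left(- \frac{\sqrt{61}}{5}\right) = -113 + \frac{14 \sqrt{61}}{5}$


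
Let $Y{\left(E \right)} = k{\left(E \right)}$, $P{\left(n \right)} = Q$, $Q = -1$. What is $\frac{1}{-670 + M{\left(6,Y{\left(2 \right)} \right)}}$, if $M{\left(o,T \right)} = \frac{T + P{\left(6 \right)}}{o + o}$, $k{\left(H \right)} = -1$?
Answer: $- \frac{6}{4021} \approx -0.0014922$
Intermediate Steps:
$P{\left(n \right)} = -1$
$Y{\left(E \right)} = -1$
$M{\left(o,T \right)} = \frac{-1 + T}{2 o}$ ($M{\left(o,T \right)} = \frac{T - 1}{o + o} = \frac{-1 + T}{2 o}$)
$\frac{1}{-670 + M{\left(6,Y{\left(2 \right)} \right)}} = \frac{1}{-670 + \frac{-1 - 1}{2 \cdot 6}} = \frac{1}{-670 + \frac{1}{2} \cdot \frac{1}{6} \left(-2\right)} = \frac{1}{-670 - \frac{1}{6}} = \frac{1}{- \frac{4021}{6}} = - \frac{6}{4021}$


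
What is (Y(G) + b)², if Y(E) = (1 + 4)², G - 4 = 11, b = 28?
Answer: 2809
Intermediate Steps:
G = 15 (G = 4 + 11 = 15)
Y(E) = 25 (Y(E) = 5² = 25)
(Y(G) + b)² = (25 + 28)² = 53² = 2809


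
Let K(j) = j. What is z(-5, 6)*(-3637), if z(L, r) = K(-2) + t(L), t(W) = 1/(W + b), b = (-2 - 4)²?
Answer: 221857/31 ≈ 7156.7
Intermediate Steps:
b = 36 (b = (-6)² = 36)
t(W) = 1/(36 + W) (t(W) = 1/(W + 36) = 1/(36 + W))
z(L, r) = -2 + 1/(36 + L)
z(-5, 6)*(-3637) = ((-71 - 2*(-5))/(36 - 5))*(-3637) = ((-71 + 10)/31)*(-3637) = ((1/31)*(-61))*(-3637) = -61/31*(-3637) = 221857/31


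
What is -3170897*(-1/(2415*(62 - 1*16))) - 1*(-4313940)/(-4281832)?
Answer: 818625790544/29729294805 ≈ 27.536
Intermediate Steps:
-3170897*(-1/(2415*(62 - 1*16))) - 1*(-4313940)/(-4281832) = -3170897*(-1/(2415*(62 - 16))) + 4313940*(-1/4281832) = -3170897/((46*21)*(-115)) - 1078485/1070458 = -3170897/(966*(-115)) - 1078485/1070458 = -3170897/(-111090) - 1078485/1070458 = -3170897*(-1/111090) - 1078485/1070458 = 3170897/111090 - 1078485/1070458 = 818625790544/29729294805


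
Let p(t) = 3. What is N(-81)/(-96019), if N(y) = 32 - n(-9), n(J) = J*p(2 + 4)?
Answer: -59/96019 ≈ -0.00061446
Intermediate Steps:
n(J) = 3*J (n(J) = J*3 = 3*J)
N(y) = 59 (N(y) = 32 - 3*(-9) = 32 - 1*(-27) = 32 + 27 = 59)
N(-81)/(-96019) = 59/(-96019) = 59*(-1/96019) = -59/96019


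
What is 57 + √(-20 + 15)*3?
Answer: 57 + 3*I*√5 ≈ 57.0 + 6.7082*I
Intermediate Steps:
57 + √(-20 + 15)*3 = 57 + √(-5)*3 = 57 + (I*√5)*3 = 57 + 3*I*√5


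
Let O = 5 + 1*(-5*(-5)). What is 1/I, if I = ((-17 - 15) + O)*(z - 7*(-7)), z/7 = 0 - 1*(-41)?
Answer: -1/672 ≈ -0.0014881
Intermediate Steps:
O = 30 (O = 5 + 1*25 = 5 + 25 = 30)
z = 287 (z = 7*(0 - 1*(-41)) = 7*(0 + 41) = 7*41 = 287)
I = -672 (I = ((-17 - 15) + 30)*(287 - 7*(-7)) = (-32 + 30)*(287 + 49) = -2*336 = -672)
1/I = 1/(-672) = -1/672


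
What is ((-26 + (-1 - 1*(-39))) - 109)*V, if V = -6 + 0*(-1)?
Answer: 582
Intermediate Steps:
V = -6 (V = -6 + 0 = -6)
((-26 + (-1 - 1*(-39))) - 109)*V = ((-26 + (-1 - 1*(-39))) - 109)*(-6) = ((-26 + (-1 + 39)) - 109)*(-6) = ((-26 + 38) - 109)*(-6) = (12 - 109)*(-6) = -97*(-6) = 582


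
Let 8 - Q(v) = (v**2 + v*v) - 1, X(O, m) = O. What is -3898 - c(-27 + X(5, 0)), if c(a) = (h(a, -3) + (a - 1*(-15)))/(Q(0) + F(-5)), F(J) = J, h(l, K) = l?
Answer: -15563/4 ≈ -3890.8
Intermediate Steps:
Q(v) = 9 - 2*v**2 (Q(v) = 8 - ((v**2 + v*v) - 1) = 8 - ((v**2 + v**2) - 1) = 8 - (2*v**2 - 1) = 8 - (-1 + 2*v**2) = 8 + (1 - 2*v**2) = 9 - 2*v**2)
c(a) = 15/4 + a/2 (c(a) = (a + (a - 1*(-15)))/((9 - 2*0**2) - 5) = (a + (a + 15))/((9 - 2*0) - 5) = (a + (15 + a))/((9 + 0) - 5) = (15 + 2*a)/(9 - 5) = (15 + 2*a)/4 = (15 + 2*a)*(1/4) = 15/4 + a/2)
-3898 - c(-27 + X(5, 0)) = -3898 - (15/4 + (-27 + 5)/2) = -3898 - (15/4 + (1/2)*(-22)) = -3898 - (15/4 - 11) = -3898 - 1*(-29/4) = -3898 + 29/4 = -15563/4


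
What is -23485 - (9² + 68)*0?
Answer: -23485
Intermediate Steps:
-23485 - (9² + 68)*0 = -23485 - (81 + 68)*0 = -23485 - 149*0 = -23485 - 1*0 = -23485 + 0 = -23485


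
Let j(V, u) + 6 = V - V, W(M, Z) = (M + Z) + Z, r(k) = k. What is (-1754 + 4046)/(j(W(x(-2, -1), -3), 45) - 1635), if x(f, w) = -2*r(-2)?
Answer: -764/547 ≈ -1.3967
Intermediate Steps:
x(f, w) = 4 (x(f, w) = -2*(-2) = 4)
W(M, Z) = M + 2*Z
j(V, u) = -6 (j(V, u) = -6 + (V - V) = -6 + 0 = -6)
(-1754 + 4046)/(j(W(x(-2, -1), -3), 45) - 1635) = (-1754 + 4046)/(-6 - 1635) = 2292/(-1641) = 2292*(-1/1641) = -764/547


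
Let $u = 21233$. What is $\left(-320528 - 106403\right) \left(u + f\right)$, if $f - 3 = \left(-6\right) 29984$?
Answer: $67740287908$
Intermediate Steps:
$f = -179901$ ($f = 3 - 179904 = -179901$)
$\left(-320528 - 106403\right) \left(u + f\right) = \left(-320528 - 106403\right) \left(21233 - 179901\right) = \left(-426931\right) \left(-158668\right) = 67740287908$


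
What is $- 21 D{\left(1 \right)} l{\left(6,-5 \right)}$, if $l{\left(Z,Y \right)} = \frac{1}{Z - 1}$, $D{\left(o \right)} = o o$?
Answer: $- \frac{21}{5} \approx -4.2$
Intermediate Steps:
$D{\left(o \right)} = o^{2}$
$l{\left(Z,Y \right)} = \frac{1}{-1 + Z}$
$- 21 D{\left(1 \right)} l{\left(6,-5 \right)} = \frac{\left(-21\right) 1^{2}}{-1 + 6} = \frac{\left(-21\right) 1}{5} = \left(-21\right) \frac{1}{5} = - \frac{21}{5}$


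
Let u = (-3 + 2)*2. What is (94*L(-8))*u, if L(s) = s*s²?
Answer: 96256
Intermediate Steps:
L(s) = s³
u = -2 (u = -1*2 = -2)
(94*L(-8))*u = (94*(-8)³)*(-2) = (94*(-512))*(-2) = -48128*(-2) = 96256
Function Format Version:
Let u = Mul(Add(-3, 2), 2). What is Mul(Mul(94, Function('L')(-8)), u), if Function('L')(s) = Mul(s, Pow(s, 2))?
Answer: 96256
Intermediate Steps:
Function('L')(s) = Pow(s, 3)
u = -2 (u = Mul(-1, 2) = -2)
Mul(Mul(94, Function('L')(-8)), u) = Mul(Mul(94, Pow(-8, 3)), -2) = Mul(Mul(94, -512), -2) = Mul(-48128, -2) = 96256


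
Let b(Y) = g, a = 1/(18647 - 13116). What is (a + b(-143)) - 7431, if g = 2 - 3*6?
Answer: -41189356/5531 ≈ -7447.0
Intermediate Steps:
a = 1/5531 ≈ 0.00018080
g = -16 (g = 2 - 18 = -16)
b(Y) = -16
(a + b(-143)) - 7431 = (1/5531 - 16) - 7431 = -88495/5531 - 7431 = -41189356/5531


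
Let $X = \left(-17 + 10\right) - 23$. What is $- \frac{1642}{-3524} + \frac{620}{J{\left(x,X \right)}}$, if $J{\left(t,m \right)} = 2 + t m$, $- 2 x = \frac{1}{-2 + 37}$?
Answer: $\frac{7661037}{29954} \approx 255.76$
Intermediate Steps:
$x = - \frac{1}{70}$ ($x = - \frac{1}{2 \left(-2 + 37\right)} = - \frac{1}{2 \cdot 35} = \left(- \frac{1}{2}\right) \frac{1}{35} = - \frac{1}{70} \approx -0.014286$)
$X = -30$ ($X = -7 - 23 = -30$)
$J{\left(t,m \right)} = 2 + m t$
$- \frac{1642}{-3524} + \frac{620}{J{\left(x,X \right)}} = - \frac{1642}{-3524} + \frac{620}{2 - - \frac{3}{7}} = \left(-1642\right) \left(- \frac{1}{3524}\right) + \frac{620}{2 + \frac{3}{7}} = \frac{821}{1762} + \frac{620}{\frac{17}{7}} = \frac{821}{1762} + 620 \cdot \frac{7}{17} = \frac{821}{1762} + \frac{4340}{17} = \frac{7661037}{29954}$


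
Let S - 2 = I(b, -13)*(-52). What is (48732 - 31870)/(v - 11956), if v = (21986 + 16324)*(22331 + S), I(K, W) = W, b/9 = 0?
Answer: 8431/440731417 ≈ 1.9130e-5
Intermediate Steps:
b = 0 (b = 9*0 = 0)
S = 678 (S = 2 - 13*(-52) = 2 + 676 = 678)
v = 881474790 (v = (21986 + 16324)*(22331 + 678) = 38310*23009 = 881474790)
(48732 - 31870)/(v - 11956) = (48732 - 31870)/(881474790 - 11956) = 16862/881462834 = 16862*(1/881462834) = 8431/440731417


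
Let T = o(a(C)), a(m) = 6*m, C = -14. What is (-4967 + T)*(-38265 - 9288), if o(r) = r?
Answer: 240190203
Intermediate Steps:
T = -84 (T = 6*(-14) = -84)
(-4967 + T)*(-38265 - 9288) = (-4967 - 84)*(-38265 - 9288) = -5051*(-47553) = 240190203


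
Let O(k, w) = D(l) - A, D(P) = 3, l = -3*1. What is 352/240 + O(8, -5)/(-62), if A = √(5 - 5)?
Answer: 1319/930 ≈ 1.4183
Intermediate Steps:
l = -3
A = 0 (A = √0 = 0)
O(k, w) = 3 (O(k, w) = 3 - 1*0 = 3 + 0 = 3)
352/240 + O(8, -5)/(-62) = 352/240 + 3/(-62) = 352*(1/240) + 3*(-1/62) = 22/15 - 3/62 = 1319/930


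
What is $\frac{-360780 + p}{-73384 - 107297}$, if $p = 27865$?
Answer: $\frac{332915}{180681} \approx 1.8426$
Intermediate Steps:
$\frac{-360780 + p}{-73384 - 107297} = \frac{-360780 + 27865}{-73384 - 107297} = - \frac{332915}{-180681} = \left(-332915\right) \left(- \frac{1}{180681}\right) = \frac{332915}{180681}$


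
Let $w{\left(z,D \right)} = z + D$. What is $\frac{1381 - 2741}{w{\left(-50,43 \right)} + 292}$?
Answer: $- \frac{272}{57} \approx -4.7719$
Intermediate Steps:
$w{\left(z,D \right)} = D + z$
$\frac{1381 - 2741}{w{\left(-50,43 \right)} + 292} = \frac{1381 - 2741}{\left(43 - 50\right) + 292} = - \frac{1360}{-7 + 292} = - \frac{1360}{285} = \left(-1360\right) \frac{1}{285} = - \frac{272}{57}$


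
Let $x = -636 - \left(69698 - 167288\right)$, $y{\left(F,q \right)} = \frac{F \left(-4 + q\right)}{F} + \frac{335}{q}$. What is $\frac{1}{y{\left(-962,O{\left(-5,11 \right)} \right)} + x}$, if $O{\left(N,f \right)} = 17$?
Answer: $\frac{17}{1648774} \approx 1.0311 \cdot 10^{-5}$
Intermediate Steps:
$y{\left(F,q \right)} = -4 + q + \frac{335}{q}$ ($y{\left(F,q \right)} = \left(-4 + q\right) + \frac{335}{q} = -4 + q + \frac{335}{q}$)
$x = 96954$ ($x = -636 - \left(69698 - 167288\right) = -636 - -97590 = -636 + 97590 = 96954$)
$\frac{1}{y{\left(-962,O{\left(-5,11 \right)} \right)} + x} = \frac{1}{\left(-4 + 17 + \frac{335}{17}\right) + 96954} = \frac{1}{\frac{556}{17} + 96954} = \frac{1}{\frac{1648774}{17}} = \frac{17}{1648774}$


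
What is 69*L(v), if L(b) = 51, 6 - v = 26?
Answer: 3519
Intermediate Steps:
v = -20 (v = 6 - 1*26 = 6 - 26 = -20)
69*L(v) = 69*51 = 3519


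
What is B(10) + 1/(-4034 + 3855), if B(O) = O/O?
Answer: 178/179 ≈ 0.99441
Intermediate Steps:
B(O) = 1
B(10) + 1/(-4034 + 3855) = 1 + 1/(-4034 + 3855) = 1 + 1/(-179) = 1 - 1/179 = 178/179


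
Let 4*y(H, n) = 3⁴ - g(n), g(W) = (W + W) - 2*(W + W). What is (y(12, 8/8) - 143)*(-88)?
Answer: 10758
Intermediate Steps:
g(W) = -2*W (g(W) = 2*W - 4*W = -2*W)
y(H, n) = 81/4 + n/2 (y(H, n) = (3⁴ - (-2)*n)/4 = (81 + 2*n)/4 = 81/4 + n/2)
(y(12, 8/8) - 143)*(-88) = ((81/4 + (8/8)/2) - 143)*(-88) = ((81/4 + (8*(⅛))/2) - 143)*(-88) = ((81/4 + (½)*1) - 143)*(-88) = ((81/4 + ½) - 143)*(-88) = (83/4 - 143)*(-88) = -489/4*(-88) = 10758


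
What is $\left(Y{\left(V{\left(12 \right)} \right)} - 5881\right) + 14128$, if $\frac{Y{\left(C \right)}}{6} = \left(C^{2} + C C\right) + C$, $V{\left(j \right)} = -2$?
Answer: $8283$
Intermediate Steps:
$Y{\left(C \right)} = 6 C + 12 C^{2}$ ($Y{\left(C \right)} = 6 \left(\left(C^{2} + C C\right) + C\right) = 6 \left(\left(C^{2} + C^{2}\right) + C\right) = 6 \left(2 C^{2} + C\right) = 6 \left(C + 2 C^{2}\right) = 6 C + 12 C^{2}$)
$\left(Y{\left(V{\left(12 \right)} \right)} - 5881\right) + 14128 = \left(6 \left(-2\right) \left(1 + 2 \left(-2\right)\right) - 5881\right) + 14128 = \left(6 \left(-2\right) \left(1 - 4\right) - 5881\right) + 14128 = \left(6 \left(-2\right) \left(-3\right) - 5881\right) + 14128 = \left(36 - 5881\right) + 14128 = -5845 + 14128 = 8283$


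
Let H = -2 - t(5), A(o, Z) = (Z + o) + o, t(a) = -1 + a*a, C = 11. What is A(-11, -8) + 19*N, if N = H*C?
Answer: -5464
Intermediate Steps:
t(a) = -1 + a**2
A(o, Z) = Z + 2*o
H = -26 (H = -2 - (-1 + 5**2) = -2 - (-1 + 25) = -2 - 1*24 = -2 - 24 = -26)
N = -286 (N = -26*11 = -286)
A(-11, -8) + 19*N = (-8 + 2*(-11)) + 19*(-286) = (-8 - 22) - 5434 = -30 - 5434 = -5464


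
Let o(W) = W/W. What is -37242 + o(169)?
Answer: -37241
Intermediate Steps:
o(W) = 1
-37242 + o(169) = -37242 + 1 = -37241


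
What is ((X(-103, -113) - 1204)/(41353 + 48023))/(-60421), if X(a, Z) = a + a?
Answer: 235/900031216 ≈ 2.6110e-7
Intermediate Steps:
X(a, Z) = 2*a
((X(-103, -113) - 1204)/(41353 + 48023))/(-60421) = ((2*(-103) - 1204)/(41353 + 48023))/(-60421) = ((-206 - 1204)/89376)*(-1/60421) = -1410*1/89376*(-1/60421) = -235/14896*(-1/60421) = 235/900031216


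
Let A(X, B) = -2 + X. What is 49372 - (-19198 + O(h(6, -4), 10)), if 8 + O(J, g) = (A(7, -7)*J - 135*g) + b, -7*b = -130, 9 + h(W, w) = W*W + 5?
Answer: 488246/7 ≈ 69749.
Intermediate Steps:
h(W, w) = -4 + W² (h(W, w) = -9 + (W*W + 5) = -9 + (W² + 5) = -9 + (5 + W²) = -4 + W²)
b = 130/7 (b = -⅐*(-130) = 130/7 ≈ 18.571)
O(J, g) = 74/7 - 135*g + 5*J (O(J, g) = -8 + (((-2 + 7)*J - 135*g) + 130/7) = -8 + ((5*J - 135*g) + 130/7) = -8 + ((-135*g + 5*J) + 130/7) = -8 + (130/7 - 135*g + 5*J) = 74/7 - 135*g + 5*J)
49372 - (-19198 + O(h(6, -4), 10)) = 49372 - (-19198 + (74/7 - 135*10 + 5*(-4 + 6²))) = 49372 - (-19198 + (74/7 - 1350 + 5*(-4 + 36))) = 49372 - (-19198 + (74/7 - 1350 + 5*32)) = 49372 - (-19198 + (74/7 - 1350 + 160)) = 49372 - (-19198 - 8256/7) = 49372 - 1*(-142642/7) = 49372 + 142642/7 = 488246/7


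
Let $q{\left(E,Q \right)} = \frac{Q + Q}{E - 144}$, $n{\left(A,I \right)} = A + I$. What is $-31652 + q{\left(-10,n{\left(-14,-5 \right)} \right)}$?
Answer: $- \frac{2437185}{77} \approx -31652.0$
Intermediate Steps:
$q{\left(E,Q \right)} = \frac{2 Q}{-144 + E}$
$-31652 + q{\left(-10,n{\left(-14,-5 \right)} \right)} = -31652 + \frac{2 \left(-14 - 5\right)}{-144 - 10} = -31652 + 2 \left(-19\right) \frac{1}{-154} = -31652 + 2 \left(-19\right) \left(- \frac{1}{154}\right) = -31652 + \frac{19}{77} = - \frac{2437185}{77}$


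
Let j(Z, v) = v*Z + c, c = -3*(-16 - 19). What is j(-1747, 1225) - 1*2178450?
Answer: -4318420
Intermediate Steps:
c = 105 (c = -3*(-35) = 105)
j(Z, v) = 105 + Z*v (j(Z, v) = v*Z + 105 = Z*v + 105 = 105 + Z*v)
j(-1747, 1225) - 1*2178450 = (105 - 1747*1225) - 1*2178450 = (105 - 2140075) - 2178450 = -2139970 - 2178450 = -4318420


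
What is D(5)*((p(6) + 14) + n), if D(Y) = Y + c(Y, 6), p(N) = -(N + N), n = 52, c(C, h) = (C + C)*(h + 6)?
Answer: 6750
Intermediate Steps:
c(C, h) = 2*C*(6 + h) (c(C, h) = (2*C)*(6 + h) = 2*C*(6 + h))
p(N) = -2*N
D(Y) = 25*Y (D(Y) = Y + 2*Y*(6 + 6) = Y + 2*Y*12 = Y + 24*Y = 25*Y)
D(5)*((p(6) + 14) + n) = (25*5)*((-2*6 + 14) + 52) = 125*((-12 + 14) + 52) = 125*(2 + 52) = 125*54 = 6750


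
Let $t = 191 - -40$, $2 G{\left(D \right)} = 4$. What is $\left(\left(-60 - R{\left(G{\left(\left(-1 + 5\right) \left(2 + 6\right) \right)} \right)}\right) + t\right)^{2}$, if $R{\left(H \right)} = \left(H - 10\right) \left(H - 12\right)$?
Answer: $8281$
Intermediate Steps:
$G{\left(D \right)} = 2$ ($G{\left(D \right)} = \frac{1}{2} \cdot 4 = 2$)
$R{\left(H \right)} = \left(-12 + H\right) \left(-10 + H\right)$ ($R{\left(H \right)} = \left(-10 + H\right) \left(-12 + H\right) = \left(-12 + H\right) \left(-10 + H\right)$)
$t = 231$ ($t = 191 + 40 = 231$)
$\left(\left(-60 - R{\left(G{\left(\left(-1 + 5\right) \left(2 + 6\right) \right)} \right)}\right) + t\right)^{2} = \left(\left(-60 - \left(120 + 2^{2} - 44\right)\right) + 231\right)^{2} = \left(\left(-60 - \left(120 + 4 - 44\right)\right) + 231\right)^{2} = \left(\left(-60 - 80\right) + 231\right)^{2} = \left(-140 + 231\right)^{2} = 91^{2} = 8281$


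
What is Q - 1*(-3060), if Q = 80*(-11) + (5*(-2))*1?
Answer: 2170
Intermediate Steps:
Q = -890 (Q = -880 - 10*1 = -880 - 10 = -890)
Q - 1*(-3060) = -890 - 1*(-3060) = -890 + 3060 = 2170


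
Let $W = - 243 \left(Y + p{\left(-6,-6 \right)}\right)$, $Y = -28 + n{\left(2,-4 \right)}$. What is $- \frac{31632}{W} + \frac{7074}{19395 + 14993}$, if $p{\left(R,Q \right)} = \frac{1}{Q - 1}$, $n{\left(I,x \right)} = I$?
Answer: $- \frac{1216625801}{254866662} \approx -4.7736$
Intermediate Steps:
$Y = -26$ ($Y = -28 + 2 = -26$)
$p{\left(R,Q \right)} = \frac{1}{-1 + Q}$
$W = \frac{44469}{7}$ ($W = - 243 \left(-26 + \frac{1}{-1 - 6}\right) = - 243 \left(-26 + \frac{1}{-7}\right) = - 243 \left(-26 - \frac{1}{7}\right) = \left(-243\right) \left(- \frac{183}{7}\right) = \frac{44469}{7} \approx 6352.7$)
$- \frac{31632}{W} + \frac{7074}{19395 + 14993} = - \frac{31632}{\frac{44469}{7}} + \frac{7074}{19395 + 14993} = \left(-31632\right) \frac{7}{44469} + \frac{7074}{34388} = - \frac{73808}{14823} + 7074 \cdot \frac{1}{34388} = - \frac{73808}{14823} + \frac{3537}{17194} = - \frac{1216625801}{254866662}$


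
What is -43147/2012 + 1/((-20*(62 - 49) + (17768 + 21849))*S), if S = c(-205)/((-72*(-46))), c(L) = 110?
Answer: -10377130497/483916180 ≈ -21.444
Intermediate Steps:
S = 55/1656 (S = 110/((-72*(-46))) = 110/3312 = 110*(1/3312) = 55/1656 ≈ 0.033213)
-43147/2012 + 1/((-20*(62 - 49) + (17768 + 21849))*S) = -43147/2012 + 1/((-20*(62 - 49) + (17768 + 21849))*(55/1656)) = -43147*1/2012 + (1656/55)/(-20*13 + 39617) = -43147/2012 + (1656/55)/(-260 + 39617) = -43147/2012 + (1656/55)/39357 = -43147/2012 + (1/39357)*(1656/55) = -43147/2012 + 184/240515 = -10377130497/483916180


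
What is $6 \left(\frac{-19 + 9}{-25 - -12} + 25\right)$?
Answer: $\frac{2010}{13} \approx 154.62$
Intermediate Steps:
$6 \left(\frac{-19 + 9}{-25 - -12} + 25\right) = 6 \left(- \frac{10}{-25 + 12} + 25\right) = 6 \left(- \frac{10}{-13} + 25\right) = 6 \left(\left(-10\right) \left(- \frac{1}{13}\right) + 25\right) = 6 \left(\frac{10}{13} + 25\right) = 6 \cdot \frac{335}{13} = \frac{2010}{13}$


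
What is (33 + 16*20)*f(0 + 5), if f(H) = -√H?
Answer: -353*√5 ≈ -789.33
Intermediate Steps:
(33 + 16*20)*f(0 + 5) = (33 + 16*20)*(-√(0 + 5)) = (33 + 320)*(-√5) = 353*(-√5) = -353*√5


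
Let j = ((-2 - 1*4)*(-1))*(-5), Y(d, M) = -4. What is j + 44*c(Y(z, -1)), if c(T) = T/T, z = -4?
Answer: 14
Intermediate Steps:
c(T) = 1
j = -30 (j = ((-2 - 4)*(-1))*(-5) = -6*(-1)*(-5) = 6*(-5) = -30)
j + 44*c(Y(z, -1)) = -30 + 44*1 = -30 + 44 = 14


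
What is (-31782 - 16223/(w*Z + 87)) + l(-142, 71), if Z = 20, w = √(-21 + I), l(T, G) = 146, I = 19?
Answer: 5*(-126544*√2 + 553711*I)/(-87*I + 20*√2) ≈ -31805.0 + 54.828*I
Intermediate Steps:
w = I*√2 (w = √(-21 + 19) = √(-2) = I*√2 ≈ 1.4142*I)
(-31782 - 16223/(w*Z + 87)) + l(-142, 71) = (-31782 - 16223/((I*√2)*20 + 87)) + 146 = (-31782 - 16223/(20*I*√2 + 87)) + 146 = (-31782 - 16223/(87 + 20*I*√2)) + 146 = -31636 - 16223/(87 + 20*I*√2)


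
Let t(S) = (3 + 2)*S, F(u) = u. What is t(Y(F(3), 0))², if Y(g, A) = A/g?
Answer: 0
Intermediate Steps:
t(S) = 5*S
t(Y(F(3), 0))² = (5*(0/3))² = (5*(0*(⅓)))² = (5*0)² = 0² = 0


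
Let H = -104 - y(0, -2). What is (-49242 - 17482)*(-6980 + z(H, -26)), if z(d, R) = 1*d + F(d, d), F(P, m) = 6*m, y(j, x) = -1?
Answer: 513841524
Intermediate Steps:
H = -103 (H = -104 - 1*(-1) = -104 + 1 = -103)
z(d, R) = 7*d (z(d, R) = 1*d + 6*d = d + 6*d = 7*d)
(-49242 - 17482)*(-6980 + z(H, -26)) = (-49242 - 17482)*(-6980 + 7*(-103)) = -66724*(-6980 - 721) = -66724*(-7701) = 513841524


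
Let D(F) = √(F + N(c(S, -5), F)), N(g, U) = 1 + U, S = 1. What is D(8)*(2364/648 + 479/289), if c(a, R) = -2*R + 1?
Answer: 82799*√17/15606 ≈ 21.875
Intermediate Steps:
c(a, R) = 1 - 2*R
D(F) = √(1 + 2*F) (D(F) = √(F + (1 + F)) = √(1 + 2*F))
D(8)*(2364/648 + 479/289) = √(1 + 2*8)*(2364/648 + 479/289) = √(1 + 16)*(2364*(1/648) + 479*(1/289)) = √17*(197/54 + 479/289) = √17*(82799/15606) = 82799*√17/15606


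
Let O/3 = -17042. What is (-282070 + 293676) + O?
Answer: -39520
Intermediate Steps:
O = -51126 (O = 3*(-17042) = -51126)
(-282070 + 293676) + O = (-282070 + 293676) - 51126 = 11606 - 51126 = -39520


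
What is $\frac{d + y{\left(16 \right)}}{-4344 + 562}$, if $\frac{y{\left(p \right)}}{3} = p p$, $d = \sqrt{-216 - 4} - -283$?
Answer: $- \frac{1051}{3782} - \frac{i \sqrt{55}}{1891} \approx -0.2779 - 0.0039218 i$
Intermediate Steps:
$d = 283 + 2 i \sqrt{55}$ ($d = \sqrt{-220} + 283 = 2 i \sqrt{55} + 283 = 283 + 2 i \sqrt{55} \approx 283.0 + 14.832 i$)
$y{\left(p \right)} = 3 p^{2}$ ($y{\left(p \right)} = 3 p p = 3 p^{2}$)
$\frac{d + y{\left(16 \right)}}{-4344 + 562} = \frac{\left(283 + 2 i \sqrt{55}\right) + 3 \cdot 16^{2}}{-4344 + 562} = \frac{\left(283 + 2 i \sqrt{55}\right) + 3 \cdot 256}{-3782} = \left(\left(283 + 2 i \sqrt{55}\right) + 768\right) \left(- \frac{1}{3782}\right) = \left(1051 + 2 i \sqrt{55}\right) \left(- \frac{1}{3782}\right) = - \frac{1051}{3782} - \frac{i \sqrt{55}}{1891}$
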